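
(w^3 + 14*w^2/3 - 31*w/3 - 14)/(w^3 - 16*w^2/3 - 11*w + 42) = (w^2 + 7*w + 6)/(w^2 - 3*w - 18)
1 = 1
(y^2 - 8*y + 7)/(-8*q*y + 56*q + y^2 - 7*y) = (y - 1)/(-8*q + y)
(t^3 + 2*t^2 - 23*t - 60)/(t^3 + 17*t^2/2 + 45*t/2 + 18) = 2*(t - 5)/(2*t + 3)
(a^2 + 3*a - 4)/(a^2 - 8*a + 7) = (a + 4)/(a - 7)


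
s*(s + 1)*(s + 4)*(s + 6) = s^4 + 11*s^3 + 34*s^2 + 24*s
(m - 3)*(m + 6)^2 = m^3 + 9*m^2 - 108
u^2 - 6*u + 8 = (u - 4)*(u - 2)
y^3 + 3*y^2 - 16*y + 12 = (y - 2)*(y - 1)*(y + 6)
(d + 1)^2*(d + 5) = d^3 + 7*d^2 + 11*d + 5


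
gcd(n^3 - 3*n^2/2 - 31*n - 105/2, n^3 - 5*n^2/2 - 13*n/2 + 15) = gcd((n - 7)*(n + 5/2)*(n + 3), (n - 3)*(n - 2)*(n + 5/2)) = n + 5/2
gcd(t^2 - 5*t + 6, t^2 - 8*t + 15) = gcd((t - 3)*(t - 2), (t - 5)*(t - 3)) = t - 3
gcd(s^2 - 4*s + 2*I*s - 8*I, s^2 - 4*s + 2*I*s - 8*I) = s^2 + s*(-4 + 2*I) - 8*I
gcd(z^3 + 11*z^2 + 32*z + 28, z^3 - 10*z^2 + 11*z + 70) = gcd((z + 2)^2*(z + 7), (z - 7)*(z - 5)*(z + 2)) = z + 2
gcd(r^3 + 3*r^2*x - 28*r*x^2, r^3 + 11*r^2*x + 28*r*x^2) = r^2 + 7*r*x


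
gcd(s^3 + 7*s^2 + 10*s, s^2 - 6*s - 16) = s + 2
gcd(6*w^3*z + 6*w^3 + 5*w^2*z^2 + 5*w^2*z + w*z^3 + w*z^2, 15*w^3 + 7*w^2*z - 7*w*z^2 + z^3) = 1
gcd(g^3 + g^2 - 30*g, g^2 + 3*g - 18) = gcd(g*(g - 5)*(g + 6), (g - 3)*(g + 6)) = g + 6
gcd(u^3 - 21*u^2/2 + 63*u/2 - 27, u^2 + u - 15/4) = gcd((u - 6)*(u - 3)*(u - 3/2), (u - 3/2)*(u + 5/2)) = u - 3/2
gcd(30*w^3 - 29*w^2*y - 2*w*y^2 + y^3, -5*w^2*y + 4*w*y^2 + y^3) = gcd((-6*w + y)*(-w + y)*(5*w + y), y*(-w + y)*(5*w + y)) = -5*w^2 + 4*w*y + y^2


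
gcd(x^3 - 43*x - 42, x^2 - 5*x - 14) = x - 7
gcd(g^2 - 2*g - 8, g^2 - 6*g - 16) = g + 2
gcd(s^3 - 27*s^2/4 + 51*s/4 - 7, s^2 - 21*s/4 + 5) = s - 4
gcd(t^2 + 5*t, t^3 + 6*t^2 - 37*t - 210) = t + 5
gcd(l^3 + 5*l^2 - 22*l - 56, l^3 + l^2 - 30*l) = 1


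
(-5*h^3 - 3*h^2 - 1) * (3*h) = -15*h^4 - 9*h^3 - 3*h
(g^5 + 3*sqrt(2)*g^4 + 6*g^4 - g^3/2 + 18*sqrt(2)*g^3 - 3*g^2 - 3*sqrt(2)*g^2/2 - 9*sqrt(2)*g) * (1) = g^5 + 3*sqrt(2)*g^4 + 6*g^4 - g^3/2 + 18*sqrt(2)*g^3 - 3*g^2 - 3*sqrt(2)*g^2/2 - 9*sqrt(2)*g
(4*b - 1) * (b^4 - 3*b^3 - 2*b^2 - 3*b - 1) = 4*b^5 - 13*b^4 - 5*b^3 - 10*b^2 - b + 1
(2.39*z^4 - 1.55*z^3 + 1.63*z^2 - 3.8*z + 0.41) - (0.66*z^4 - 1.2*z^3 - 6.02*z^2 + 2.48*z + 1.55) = 1.73*z^4 - 0.35*z^3 + 7.65*z^2 - 6.28*z - 1.14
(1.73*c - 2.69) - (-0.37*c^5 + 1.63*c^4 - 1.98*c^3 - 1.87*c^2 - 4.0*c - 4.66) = 0.37*c^5 - 1.63*c^4 + 1.98*c^3 + 1.87*c^2 + 5.73*c + 1.97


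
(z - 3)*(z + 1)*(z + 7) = z^3 + 5*z^2 - 17*z - 21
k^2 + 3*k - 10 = (k - 2)*(k + 5)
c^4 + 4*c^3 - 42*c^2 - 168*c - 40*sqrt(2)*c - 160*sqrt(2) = (c + 4)*(c - 5*sqrt(2))*(c + sqrt(2))*(c + 4*sqrt(2))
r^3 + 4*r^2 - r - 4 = (r - 1)*(r + 1)*(r + 4)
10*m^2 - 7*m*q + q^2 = (-5*m + q)*(-2*m + q)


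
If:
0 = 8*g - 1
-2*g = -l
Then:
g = 1/8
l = 1/4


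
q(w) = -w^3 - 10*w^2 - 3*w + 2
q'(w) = -3*w^2 - 20*w - 3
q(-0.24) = 2.16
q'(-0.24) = 1.63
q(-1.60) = -14.70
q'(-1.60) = 21.32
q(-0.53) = 0.93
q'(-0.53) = 6.76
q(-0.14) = 2.23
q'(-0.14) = -0.26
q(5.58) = -499.85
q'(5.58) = -208.01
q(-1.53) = -13.24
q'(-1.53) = 20.58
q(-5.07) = -109.52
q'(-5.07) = 21.29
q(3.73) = -200.21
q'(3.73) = -119.34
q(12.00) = -3202.00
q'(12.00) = -675.00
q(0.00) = 2.00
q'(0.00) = -3.00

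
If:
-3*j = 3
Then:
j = -1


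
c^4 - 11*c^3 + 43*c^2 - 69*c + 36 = (c - 4)*(c - 3)^2*(c - 1)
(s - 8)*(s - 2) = s^2 - 10*s + 16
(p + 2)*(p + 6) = p^2 + 8*p + 12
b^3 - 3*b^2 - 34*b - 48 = (b - 8)*(b + 2)*(b + 3)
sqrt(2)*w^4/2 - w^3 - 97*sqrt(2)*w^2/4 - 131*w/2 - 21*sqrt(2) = (w - 6*sqrt(2))*(w + sqrt(2))*(w + 7*sqrt(2)/2)*(sqrt(2)*w/2 + 1/2)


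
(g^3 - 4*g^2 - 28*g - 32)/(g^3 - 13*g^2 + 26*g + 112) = (g + 2)/(g - 7)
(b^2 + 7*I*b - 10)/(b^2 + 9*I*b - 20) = (b + 2*I)/(b + 4*I)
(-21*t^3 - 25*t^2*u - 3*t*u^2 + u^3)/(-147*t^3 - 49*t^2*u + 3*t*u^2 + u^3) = (t + u)/(7*t + u)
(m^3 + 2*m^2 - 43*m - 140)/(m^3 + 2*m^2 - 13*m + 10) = (m^2 - 3*m - 28)/(m^2 - 3*m + 2)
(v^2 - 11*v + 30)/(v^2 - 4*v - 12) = (v - 5)/(v + 2)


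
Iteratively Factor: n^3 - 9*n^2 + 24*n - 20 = (n - 5)*(n^2 - 4*n + 4) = (n - 5)*(n - 2)*(n - 2)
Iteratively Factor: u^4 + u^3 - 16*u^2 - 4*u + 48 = (u - 3)*(u^3 + 4*u^2 - 4*u - 16) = (u - 3)*(u + 2)*(u^2 + 2*u - 8) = (u - 3)*(u + 2)*(u + 4)*(u - 2)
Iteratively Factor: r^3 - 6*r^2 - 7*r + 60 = (r + 3)*(r^2 - 9*r + 20) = (r - 4)*(r + 3)*(r - 5)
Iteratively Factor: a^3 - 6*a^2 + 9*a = (a)*(a^2 - 6*a + 9) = a*(a - 3)*(a - 3)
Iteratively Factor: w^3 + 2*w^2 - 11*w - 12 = (w + 1)*(w^2 + w - 12) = (w - 3)*(w + 1)*(w + 4)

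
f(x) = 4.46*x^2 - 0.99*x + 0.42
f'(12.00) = 106.05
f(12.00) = 630.78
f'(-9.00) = -81.27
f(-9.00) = 370.59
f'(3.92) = 33.98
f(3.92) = 65.07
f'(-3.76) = -34.53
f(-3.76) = 67.20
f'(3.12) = 26.84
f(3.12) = 40.75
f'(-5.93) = -53.89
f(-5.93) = 163.13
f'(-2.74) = -25.43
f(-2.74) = 36.62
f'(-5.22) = -47.55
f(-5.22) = 127.12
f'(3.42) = 29.52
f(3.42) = 49.20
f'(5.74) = 50.21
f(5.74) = 141.68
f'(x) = 8.92*x - 0.99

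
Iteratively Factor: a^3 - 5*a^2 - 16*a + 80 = (a - 5)*(a^2 - 16) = (a - 5)*(a + 4)*(a - 4)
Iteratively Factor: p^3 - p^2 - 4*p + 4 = (p - 1)*(p^2 - 4) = (p - 2)*(p - 1)*(p + 2)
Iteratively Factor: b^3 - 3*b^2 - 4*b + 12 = (b - 2)*(b^2 - b - 6) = (b - 3)*(b - 2)*(b + 2)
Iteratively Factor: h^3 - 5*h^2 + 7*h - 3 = (h - 1)*(h^2 - 4*h + 3) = (h - 3)*(h - 1)*(h - 1)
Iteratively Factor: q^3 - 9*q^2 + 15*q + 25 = (q + 1)*(q^2 - 10*q + 25) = (q - 5)*(q + 1)*(q - 5)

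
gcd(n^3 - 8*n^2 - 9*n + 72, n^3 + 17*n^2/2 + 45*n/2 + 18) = n + 3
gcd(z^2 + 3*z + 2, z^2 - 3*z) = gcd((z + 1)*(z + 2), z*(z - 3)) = 1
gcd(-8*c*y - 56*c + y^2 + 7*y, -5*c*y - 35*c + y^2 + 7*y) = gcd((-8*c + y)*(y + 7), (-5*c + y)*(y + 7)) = y + 7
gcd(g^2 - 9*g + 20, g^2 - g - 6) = 1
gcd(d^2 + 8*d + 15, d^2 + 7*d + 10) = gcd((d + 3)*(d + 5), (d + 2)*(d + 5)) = d + 5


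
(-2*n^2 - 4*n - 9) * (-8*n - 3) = 16*n^3 + 38*n^2 + 84*n + 27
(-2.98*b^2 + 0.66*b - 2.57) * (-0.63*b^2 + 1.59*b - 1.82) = 1.8774*b^4 - 5.154*b^3 + 8.0921*b^2 - 5.2875*b + 4.6774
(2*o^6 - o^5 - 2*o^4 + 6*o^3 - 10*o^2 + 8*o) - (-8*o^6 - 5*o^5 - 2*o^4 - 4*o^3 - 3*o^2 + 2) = 10*o^6 + 4*o^5 + 10*o^3 - 7*o^2 + 8*o - 2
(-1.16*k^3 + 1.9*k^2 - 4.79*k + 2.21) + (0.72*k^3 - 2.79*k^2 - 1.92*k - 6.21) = -0.44*k^3 - 0.89*k^2 - 6.71*k - 4.0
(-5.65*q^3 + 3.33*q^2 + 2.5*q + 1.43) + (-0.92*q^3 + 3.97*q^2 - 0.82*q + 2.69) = -6.57*q^3 + 7.3*q^2 + 1.68*q + 4.12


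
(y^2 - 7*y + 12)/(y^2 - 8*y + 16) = (y - 3)/(y - 4)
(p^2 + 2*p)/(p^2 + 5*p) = (p + 2)/(p + 5)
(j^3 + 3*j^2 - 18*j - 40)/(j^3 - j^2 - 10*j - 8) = (j + 5)/(j + 1)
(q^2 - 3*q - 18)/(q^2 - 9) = (q - 6)/(q - 3)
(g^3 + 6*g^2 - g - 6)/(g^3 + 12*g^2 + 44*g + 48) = (g^2 - 1)/(g^2 + 6*g + 8)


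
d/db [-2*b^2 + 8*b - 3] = 8 - 4*b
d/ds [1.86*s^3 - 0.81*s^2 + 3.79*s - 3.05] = 5.58*s^2 - 1.62*s + 3.79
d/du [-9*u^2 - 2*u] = -18*u - 2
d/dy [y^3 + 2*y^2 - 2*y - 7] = 3*y^2 + 4*y - 2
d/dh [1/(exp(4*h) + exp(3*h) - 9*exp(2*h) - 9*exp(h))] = (-4*exp(3*h) - 3*exp(2*h) + 18*exp(h) + 9)*exp(-h)/(exp(3*h) + exp(2*h) - 9*exp(h) - 9)^2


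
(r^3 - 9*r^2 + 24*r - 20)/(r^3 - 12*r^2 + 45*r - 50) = (r - 2)/(r - 5)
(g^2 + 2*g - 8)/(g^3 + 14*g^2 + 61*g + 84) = (g - 2)/(g^2 + 10*g + 21)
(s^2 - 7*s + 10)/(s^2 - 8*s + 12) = (s - 5)/(s - 6)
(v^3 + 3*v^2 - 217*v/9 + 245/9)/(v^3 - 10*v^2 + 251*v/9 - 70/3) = (v + 7)/(v - 6)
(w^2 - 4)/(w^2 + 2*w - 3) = (w^2 - 4)/(w^2 + 2*w - 3)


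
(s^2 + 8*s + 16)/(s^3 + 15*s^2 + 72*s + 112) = 1/(s + 7)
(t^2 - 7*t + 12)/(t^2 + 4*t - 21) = (t - 4)/(t + 7)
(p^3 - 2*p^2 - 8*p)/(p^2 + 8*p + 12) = p*(p - 4)/(p + 6)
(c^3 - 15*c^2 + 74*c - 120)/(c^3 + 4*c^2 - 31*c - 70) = (c^2 - 10*c + 24)/(c^2 + 9*c + 14)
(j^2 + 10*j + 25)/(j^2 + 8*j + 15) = (j + 5)/(j + 3)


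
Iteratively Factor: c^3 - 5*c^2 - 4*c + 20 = (c - 2)*(c^2 - 3*c - 10) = (c - 5)*(c - 2)*(c + 2)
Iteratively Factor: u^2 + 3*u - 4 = (u - 1)*(u + 4)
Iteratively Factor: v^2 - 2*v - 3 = (v + 1)*(v - 3)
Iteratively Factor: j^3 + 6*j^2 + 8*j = (j + 4)*(j^2 + 2*j) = (j + 2)*(j + 4)*(j)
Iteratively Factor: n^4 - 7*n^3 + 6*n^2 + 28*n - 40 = (n - 2)*(n^3 - 5*n^2 - 4*n + 20) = (n - 2)*(n + 2)*(n^2 - 7*n + 10) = (n - 5)*(n - 2)*(n + 2)*(n - 2)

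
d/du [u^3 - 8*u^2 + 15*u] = 3*u^2 - 16*u + 15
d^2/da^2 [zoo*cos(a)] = zoo*cos(a)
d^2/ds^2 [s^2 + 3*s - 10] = 2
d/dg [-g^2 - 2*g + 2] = -2*g - 2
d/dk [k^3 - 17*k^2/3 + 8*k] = 3*k^2 - 34*k/3 + 8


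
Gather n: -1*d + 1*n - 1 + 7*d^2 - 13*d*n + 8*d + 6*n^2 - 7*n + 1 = 7*d^2 + 7*d + 6*n^2 + n*(-13*d - 6)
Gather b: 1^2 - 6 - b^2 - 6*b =-b^2 - 6*b - 5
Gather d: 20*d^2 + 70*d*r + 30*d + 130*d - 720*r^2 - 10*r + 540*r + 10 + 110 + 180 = 20*d^2 + d*(70*r + 160) - 720*r^2 + 530*r + 300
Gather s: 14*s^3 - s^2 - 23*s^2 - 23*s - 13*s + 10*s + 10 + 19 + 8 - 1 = 14*s^3 - 24*s^2 - 26*s + 36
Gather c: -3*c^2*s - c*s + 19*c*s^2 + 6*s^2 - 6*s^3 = -3*c^2*s + c*(19*s^2 - s) - 6*s^3 + 6*s^2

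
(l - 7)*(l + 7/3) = l^2 - 14*l/3 - 49/3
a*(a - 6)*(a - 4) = a^3 - 10*a^2 + 24*a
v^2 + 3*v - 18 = (v - 3)*(v + 6)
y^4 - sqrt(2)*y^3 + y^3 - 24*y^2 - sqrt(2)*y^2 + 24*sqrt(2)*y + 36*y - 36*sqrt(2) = (y - 3)*(y - 2)*(y + 6)*(y - sqrt(2))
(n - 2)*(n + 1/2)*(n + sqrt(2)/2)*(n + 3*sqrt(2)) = n^4 - 3*n^3/2 + 7*sqrt(2)*n^3/2 - 21*sqrt(2)*n^2/4 + 2*n^2 - 7*sqrt(2)*n/2 - 9*n/2 - 3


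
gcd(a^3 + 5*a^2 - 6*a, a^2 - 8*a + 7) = a - 1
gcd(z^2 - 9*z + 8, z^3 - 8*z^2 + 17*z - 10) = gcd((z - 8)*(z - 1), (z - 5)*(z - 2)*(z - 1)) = z - 1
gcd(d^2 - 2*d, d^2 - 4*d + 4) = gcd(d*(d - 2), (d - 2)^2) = d - 2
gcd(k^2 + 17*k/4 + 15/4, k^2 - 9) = k + 3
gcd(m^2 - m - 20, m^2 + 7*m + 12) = m + 4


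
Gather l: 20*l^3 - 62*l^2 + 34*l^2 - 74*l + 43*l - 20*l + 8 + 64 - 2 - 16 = 20*l^3 - 28*l^2 - 51*l + 54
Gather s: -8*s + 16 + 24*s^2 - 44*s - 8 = 24*s^2 - 52*s + 8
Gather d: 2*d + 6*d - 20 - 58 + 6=8*d - 72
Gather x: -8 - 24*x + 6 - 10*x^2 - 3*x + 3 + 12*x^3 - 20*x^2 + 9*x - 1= 12*x^3 - 30*x^2 - 18*x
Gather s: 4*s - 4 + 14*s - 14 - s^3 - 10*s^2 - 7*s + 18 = -s^3 - 10*s^2 + 11*s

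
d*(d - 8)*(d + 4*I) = d^3 - 8*d^2 + 4*I*d^2 - 32*I*d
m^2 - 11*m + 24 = (m - 8)*(m - 3)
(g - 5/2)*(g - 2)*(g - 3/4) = g^3 - 21*g^2/4 + 67*g/8 - 15/4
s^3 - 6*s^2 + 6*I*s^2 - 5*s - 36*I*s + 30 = (s - 6)*(s + I)*(s + 5*I)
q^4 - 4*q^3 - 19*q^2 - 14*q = q*(q - 7)*(q + 1)*(q + 2)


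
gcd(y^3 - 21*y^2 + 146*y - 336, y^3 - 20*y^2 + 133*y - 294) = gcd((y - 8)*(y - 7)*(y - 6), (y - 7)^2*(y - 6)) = y^2 - 13*y + 42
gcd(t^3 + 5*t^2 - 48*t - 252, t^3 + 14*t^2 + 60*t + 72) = t^2 + 12*t + 36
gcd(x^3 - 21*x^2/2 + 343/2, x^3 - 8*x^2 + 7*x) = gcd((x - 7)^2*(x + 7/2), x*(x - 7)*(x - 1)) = x - 7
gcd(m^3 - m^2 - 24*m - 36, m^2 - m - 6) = m + 2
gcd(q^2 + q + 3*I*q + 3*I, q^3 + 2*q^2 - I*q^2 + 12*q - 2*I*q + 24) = q + 3*I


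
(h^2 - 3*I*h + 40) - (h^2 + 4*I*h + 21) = -7*I*h + 19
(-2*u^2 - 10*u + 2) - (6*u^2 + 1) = -8*u^2 - 10*u + 1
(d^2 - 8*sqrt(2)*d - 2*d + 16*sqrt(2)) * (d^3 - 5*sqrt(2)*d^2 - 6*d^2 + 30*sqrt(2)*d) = d^5 - 13*sqrt(2)*d^4 - 8*d^4 + 92*d^3 + 104*sqrt(2)*d^3 - 640*d^2 - 156*sqrt(2)*d^2 + 960*d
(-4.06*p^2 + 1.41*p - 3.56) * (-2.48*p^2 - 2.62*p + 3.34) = 10.0688*p^4 + 7.1404*p^3 - 8.4258*p^2 + 14.0366*p - 11.8904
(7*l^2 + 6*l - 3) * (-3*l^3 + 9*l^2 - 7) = -21*l^5 + 45*l^4 + 63*l^3 - 76*l^2 - 42*l + 21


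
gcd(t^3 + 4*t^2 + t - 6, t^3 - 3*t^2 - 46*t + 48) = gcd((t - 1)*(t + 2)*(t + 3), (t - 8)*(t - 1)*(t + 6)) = t - 1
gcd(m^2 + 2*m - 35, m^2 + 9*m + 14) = m + 7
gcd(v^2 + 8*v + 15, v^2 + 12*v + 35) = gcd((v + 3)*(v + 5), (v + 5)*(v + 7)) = v + 5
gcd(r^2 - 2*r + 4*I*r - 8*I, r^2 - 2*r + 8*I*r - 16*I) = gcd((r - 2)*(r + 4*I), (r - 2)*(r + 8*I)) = r - 2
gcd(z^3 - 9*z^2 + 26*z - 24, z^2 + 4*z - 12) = z - 2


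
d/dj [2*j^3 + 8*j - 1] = 6*j^2 + 8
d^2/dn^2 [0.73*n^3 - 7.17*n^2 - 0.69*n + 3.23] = 4.38*n - 14.34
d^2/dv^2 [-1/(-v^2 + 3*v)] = 2*(-v*(v - 3) + (2*v - 3)^2)/(v^3*(v - 3)^3)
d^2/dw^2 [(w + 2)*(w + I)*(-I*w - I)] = -6*I*w + 2 - 6*I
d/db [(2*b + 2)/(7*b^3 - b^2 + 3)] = 2*(7*b^3 - b^2 - b*(b + 1)*(21*b - 2) + 3)/(7*b^3 - b^2 + 3)^2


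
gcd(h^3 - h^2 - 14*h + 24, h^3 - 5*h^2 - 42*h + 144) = h - 3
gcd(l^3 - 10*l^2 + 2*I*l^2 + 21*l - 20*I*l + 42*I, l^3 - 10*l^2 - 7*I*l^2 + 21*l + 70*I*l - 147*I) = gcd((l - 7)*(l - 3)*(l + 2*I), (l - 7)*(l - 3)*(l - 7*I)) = l^2 - 10*l + 21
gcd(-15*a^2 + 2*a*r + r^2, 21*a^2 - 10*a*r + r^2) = -3*a + r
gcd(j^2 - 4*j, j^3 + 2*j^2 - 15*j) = j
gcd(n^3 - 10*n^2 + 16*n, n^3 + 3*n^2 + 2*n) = n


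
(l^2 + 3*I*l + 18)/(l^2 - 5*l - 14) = (l^2 + 3*I*l + 18)/(l^2 - 5*l - 14)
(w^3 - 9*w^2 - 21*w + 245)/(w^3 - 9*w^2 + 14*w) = (w^2 - 2*w - 35)/(w*(w - 2))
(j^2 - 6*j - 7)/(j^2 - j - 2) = (j - 7)/(j - 2)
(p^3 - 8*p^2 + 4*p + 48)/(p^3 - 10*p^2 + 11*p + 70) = (p^2 - 10*p + 24)/(p^2 - 12*p + 35)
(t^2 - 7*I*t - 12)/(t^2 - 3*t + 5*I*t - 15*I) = (t^2 - 7*I*t - 12)/(t^2 + t*(-3 + 5*I) - 15*I)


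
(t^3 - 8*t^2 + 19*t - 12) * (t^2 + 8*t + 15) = t^5 - 30*t^3 + 20*t^2 + 189*t - 180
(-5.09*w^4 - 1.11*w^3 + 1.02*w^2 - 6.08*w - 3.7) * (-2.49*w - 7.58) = 12.6741*w^5 + 41.3461*w^4 + 5.874*w^3 + 7.4076*w^2 + 55.2994*w + 28.046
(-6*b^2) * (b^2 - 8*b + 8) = -6*b^4 + 48*b^3 - 48*b^2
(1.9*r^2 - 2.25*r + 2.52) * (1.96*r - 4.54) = 3.724*r^3 - 13.036*r^2 + 15.1542*r - 11.4408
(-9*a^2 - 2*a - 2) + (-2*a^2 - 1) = -11*a^2 - 2*a - 3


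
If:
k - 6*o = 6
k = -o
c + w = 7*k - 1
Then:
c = 5 - w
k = 6/7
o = -6/7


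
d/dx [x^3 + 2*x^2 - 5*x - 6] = 3*x^2 + 4*x - 5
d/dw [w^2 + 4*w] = 2*w + 4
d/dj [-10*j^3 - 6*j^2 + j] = -30*j^2 - 12*j + 1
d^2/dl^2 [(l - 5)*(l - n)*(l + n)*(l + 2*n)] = 12*l^2 + 12*l*n - 30*l - 2*n^2 - 20*n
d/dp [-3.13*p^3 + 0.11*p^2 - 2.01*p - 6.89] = -9.39*p^2 + 0.22*p - 2.01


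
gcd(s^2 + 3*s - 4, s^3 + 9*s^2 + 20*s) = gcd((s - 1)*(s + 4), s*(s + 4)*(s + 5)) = s + 4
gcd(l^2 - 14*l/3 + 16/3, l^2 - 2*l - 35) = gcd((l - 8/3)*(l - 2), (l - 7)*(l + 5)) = 1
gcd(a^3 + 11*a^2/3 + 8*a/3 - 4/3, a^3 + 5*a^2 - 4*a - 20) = a + 2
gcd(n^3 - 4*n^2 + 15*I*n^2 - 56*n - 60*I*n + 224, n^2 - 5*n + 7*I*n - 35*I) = n + 7*I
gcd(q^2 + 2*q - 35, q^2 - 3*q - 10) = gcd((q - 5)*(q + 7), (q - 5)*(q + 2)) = q - 5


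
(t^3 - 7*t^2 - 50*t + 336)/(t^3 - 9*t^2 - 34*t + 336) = (t^2 + t - 42)/(t^2 - t - 42)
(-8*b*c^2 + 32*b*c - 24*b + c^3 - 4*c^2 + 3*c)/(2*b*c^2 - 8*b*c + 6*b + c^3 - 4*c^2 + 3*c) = (-8*b + c)/(2*b + c)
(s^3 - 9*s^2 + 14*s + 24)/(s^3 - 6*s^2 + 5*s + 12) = (s - 6)/(s - 3)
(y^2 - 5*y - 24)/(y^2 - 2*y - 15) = (y - 8)/(y - 5)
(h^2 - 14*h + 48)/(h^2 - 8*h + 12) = (h - 8)/(h - 2)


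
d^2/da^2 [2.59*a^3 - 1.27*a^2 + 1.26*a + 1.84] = 15.54*a - 2.54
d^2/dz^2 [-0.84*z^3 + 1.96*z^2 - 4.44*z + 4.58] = 3.92 - 5.04*z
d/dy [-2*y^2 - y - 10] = -4*y - 1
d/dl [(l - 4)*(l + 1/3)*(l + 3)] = 3*l^2 - 4*l/3 - 37/3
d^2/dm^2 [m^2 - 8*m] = 2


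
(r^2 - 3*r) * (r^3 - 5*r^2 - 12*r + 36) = r^5 - 8*r^4 + 3*r^3 + 72*r^2 - 108*r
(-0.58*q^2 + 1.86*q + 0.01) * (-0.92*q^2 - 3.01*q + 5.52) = 0.5336*q^4 + 0.0345999999999997*q^3 - 8.8094*q^2 + 10.2371*q + 0.0552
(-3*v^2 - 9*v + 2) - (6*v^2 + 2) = -9*v^2 - 9*v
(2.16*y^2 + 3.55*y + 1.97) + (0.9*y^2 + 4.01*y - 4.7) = 3.06*y^2 + 7.56*y - 2.73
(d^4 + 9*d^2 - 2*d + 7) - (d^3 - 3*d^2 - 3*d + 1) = d^4 - d^3 + 12*d^2 + d + 6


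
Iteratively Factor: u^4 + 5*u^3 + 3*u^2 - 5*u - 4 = (u + 4)*(u^3 + u^2 - u - 1) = (u + 1)*(u + 4)*(u^2 - 1) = (u + 1)^2*(u + 4)*(u - 1)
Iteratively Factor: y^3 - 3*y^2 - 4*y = (y + 1)*(y^2 - 4*y) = y*(y + 1)*(y - 4)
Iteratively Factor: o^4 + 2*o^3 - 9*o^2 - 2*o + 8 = (o - 1)*(o^3 + 3*o^2 - 6*o - 8) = (o - 1)*(o + 4)*(o^2 - o - 2) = (o - 2)*(o - 1)*(o + 4)*(o + 1)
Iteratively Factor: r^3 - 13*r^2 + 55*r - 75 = (r - 5)*(r^2 - 8*r + 15) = (r - 5)^2*(r - 3)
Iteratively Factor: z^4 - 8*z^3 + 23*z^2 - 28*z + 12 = (z - 3)*(z^3 - 5*z^2 + 8*z - 4) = (z - 3)*(z - 1)*(z^2 - 4*z + 4) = (z - 3)*(z - 2)*(z - 1)*(z - 2)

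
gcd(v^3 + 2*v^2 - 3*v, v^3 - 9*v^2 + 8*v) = v^2 - v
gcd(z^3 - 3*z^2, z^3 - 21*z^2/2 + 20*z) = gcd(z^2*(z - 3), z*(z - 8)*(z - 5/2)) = z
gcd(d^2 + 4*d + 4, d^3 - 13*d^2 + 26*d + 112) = d + 2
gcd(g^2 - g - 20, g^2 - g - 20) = g^2 - g - 20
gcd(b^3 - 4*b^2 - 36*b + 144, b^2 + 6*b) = b + 6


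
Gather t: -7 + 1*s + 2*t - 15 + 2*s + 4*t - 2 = 3*s + 6*t - 24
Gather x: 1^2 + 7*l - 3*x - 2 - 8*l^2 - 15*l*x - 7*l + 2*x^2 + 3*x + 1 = -8*l^2 - 15*l*x + 2*x^2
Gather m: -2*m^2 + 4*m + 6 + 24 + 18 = -2*m^2 + 4*m + 48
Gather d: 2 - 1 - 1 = 0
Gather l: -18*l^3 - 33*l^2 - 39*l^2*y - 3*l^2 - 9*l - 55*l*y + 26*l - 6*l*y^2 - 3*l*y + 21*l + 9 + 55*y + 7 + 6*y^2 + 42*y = -18*l^3 + l^2*(-39*y - 36) + l*(-6*y^2 - 58*y + 38) + 6*y^2 + 97*y + 16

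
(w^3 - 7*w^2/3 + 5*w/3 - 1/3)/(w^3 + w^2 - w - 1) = (3*w^2 - 4*w + 1)/(3*(w^2 + 2*w + 1))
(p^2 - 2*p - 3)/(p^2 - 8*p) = (p^2 - 2*p - 3)/(p*(p - 8))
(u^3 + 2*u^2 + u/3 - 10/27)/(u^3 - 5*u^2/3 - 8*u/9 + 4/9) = (u + 5/3)/(u - 2)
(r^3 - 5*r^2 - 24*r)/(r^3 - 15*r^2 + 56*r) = (r + 3)/(r - 7)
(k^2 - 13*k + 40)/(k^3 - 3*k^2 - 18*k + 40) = (k - 8)/(k^2 + 2*k - 8)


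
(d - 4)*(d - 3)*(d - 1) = d^3 - 8*d^2 + 19*d - 12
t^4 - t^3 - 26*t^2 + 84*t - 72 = (t - 3)*(t - 2)^2*(t + 6)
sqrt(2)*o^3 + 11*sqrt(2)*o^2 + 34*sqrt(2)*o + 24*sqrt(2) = (o + 4)*(o + 6)*(sqrt(2)*o + sqrt(2))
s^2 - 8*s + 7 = (s - 7)*(s - 1)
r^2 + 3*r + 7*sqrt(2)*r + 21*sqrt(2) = (r + 3)*(r + 7*sqrt(2))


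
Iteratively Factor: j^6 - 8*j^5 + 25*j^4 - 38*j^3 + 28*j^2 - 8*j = (j - 2)*(j^5 - 6*j^4 + 13*j^3 - 12*j^2 + 4*j) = (j - 2)^2*(j^4 - 4*j^3 + 5*j^2 - 2*j) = (j - 2)^2*(j - 1)*(j^3 - 3*j^2 + 2*j) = (j - 2)^3*(j - 1)*(j^2 - j) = (j - 2)^3*(j - 1)^2*(j)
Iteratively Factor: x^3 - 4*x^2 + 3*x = (x - 3)*(x^2 - x) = x*(x - 3)*(x - 1)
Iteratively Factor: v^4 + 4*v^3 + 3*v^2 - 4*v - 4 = (v + 2)*(v^3 + 2*v^2 - v - 2) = (v + 2)^2*(v^2 - 1) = (v + 1)*(v + 2)^2*(v - 1)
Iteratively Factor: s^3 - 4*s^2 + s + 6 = (s - 3)*(s^2 - s - 2) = (s - 3)*(s - 2)*(s + 1)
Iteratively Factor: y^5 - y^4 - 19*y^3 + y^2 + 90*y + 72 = (y - 3)*(y^4 + 2*y^3 - 13*y^2 - 38*y - 24) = (y - 3)*(y + 3)*(y^3 - y^2 - 10*y - 8) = (y - 3)*(y + 1)*(y + 3)*(y^2 - 2*y - 8) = (y - 3)*(y + 1)*(y + 2)*(y + 3)*(y - 4)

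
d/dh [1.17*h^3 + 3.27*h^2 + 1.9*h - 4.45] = 3.51*h^2 + 6.54*h + 1.9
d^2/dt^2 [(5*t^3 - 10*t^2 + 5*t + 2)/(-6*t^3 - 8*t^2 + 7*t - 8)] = 6*(200*t^6 - 390*t^5 + 516*t^4 - 1341*t^3 + 76*t^2 + 208*t + 130)/(216*t^9 + 864*t^8 + 396*t^7 - 640*t^6 + 1842*t^5 + 696*t^4 - 1879*t^3 + 2712*t^2 - 1344*t + 512)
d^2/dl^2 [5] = 0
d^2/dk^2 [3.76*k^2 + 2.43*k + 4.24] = 7.52000000000000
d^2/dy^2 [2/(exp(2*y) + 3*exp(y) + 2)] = 2*(2*(2*exp(y) + 3)^2*exp(y) - (4*exp(y) + 3)*(exp(2*y) + 3*exp(y) + 2))*exp(y)/(exp(2*y) + 3*exp(y) + 2)^3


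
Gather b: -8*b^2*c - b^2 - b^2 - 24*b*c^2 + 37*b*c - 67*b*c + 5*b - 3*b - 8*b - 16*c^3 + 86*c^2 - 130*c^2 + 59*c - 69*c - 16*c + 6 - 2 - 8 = b^2*(-8*c - 2) + b*(-24*c^2 - 30*c - 6) - 16*c^3 - 44*c^2 - 26*c - 4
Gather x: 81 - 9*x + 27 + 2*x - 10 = 98 - 7*x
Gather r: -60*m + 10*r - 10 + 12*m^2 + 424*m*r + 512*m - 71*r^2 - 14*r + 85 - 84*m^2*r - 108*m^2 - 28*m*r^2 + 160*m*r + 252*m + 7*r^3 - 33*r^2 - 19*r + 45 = -96*m^2 + 704*m + 7*r^3 + r^2*(-28*m - 104) + r*(-84*m^2 + 584*m - 23) + 120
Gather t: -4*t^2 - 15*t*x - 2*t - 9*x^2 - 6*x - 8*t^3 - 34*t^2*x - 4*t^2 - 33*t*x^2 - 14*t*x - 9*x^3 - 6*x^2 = -8*t^3 + t^2*(-34*x - 8) + t*(-33*x^2 - 29*x - 2) - 9*x^3 - 15*x^2 - 6*x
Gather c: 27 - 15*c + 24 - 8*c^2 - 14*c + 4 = -8*c^2 - 29*c + 55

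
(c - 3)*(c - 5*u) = c^2 - 5*c*u - 3*c + 15*u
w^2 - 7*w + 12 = (w - 4)*(w - 3)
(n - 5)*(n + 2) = n^2 - 3*n - 10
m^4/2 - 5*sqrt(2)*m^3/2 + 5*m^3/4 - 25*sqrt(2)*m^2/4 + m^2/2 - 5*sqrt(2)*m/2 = m*(m/2 + 1)*(m + 1/2)*(m - 5*sqrt(2))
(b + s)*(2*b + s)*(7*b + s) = 14*b^3 + 23*b^2*s + 10*b*s^2 + s^3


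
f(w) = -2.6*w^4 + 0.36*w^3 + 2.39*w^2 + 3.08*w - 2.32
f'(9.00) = -7448.02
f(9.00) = -16577.17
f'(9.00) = -7448.02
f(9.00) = -16577.17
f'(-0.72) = 4.08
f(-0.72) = -4.13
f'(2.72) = -185.21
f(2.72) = -111.33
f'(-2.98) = 273.65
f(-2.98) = -204.84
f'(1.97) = -62.82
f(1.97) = -23.38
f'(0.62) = 3.98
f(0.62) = 0.21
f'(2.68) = -176.54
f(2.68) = -104.10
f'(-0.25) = 2.12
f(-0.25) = -2.96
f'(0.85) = 1.54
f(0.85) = 0.89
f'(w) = -10.4*w^3 + 1.08*w^2 + 4.78*w + 3.08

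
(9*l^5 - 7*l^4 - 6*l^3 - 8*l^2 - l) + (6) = 9*l^5 - 7*l^4 - 6*l^3 - 8*l^2 - l + 6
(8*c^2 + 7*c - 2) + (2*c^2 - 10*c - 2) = 10*c^2 - 3*c - 4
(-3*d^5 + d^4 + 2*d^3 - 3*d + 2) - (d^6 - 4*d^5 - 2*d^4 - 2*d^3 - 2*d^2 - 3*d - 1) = -d^6 + d^5 + 3*d^4 + 4*d^3 + 2*d^2 + 3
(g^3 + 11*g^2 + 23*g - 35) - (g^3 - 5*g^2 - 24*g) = 16*g^2 + 47*g - 35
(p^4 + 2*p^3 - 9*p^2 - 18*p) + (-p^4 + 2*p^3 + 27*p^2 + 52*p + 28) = 4*p^3 + 18*p^2 + 34*p + 28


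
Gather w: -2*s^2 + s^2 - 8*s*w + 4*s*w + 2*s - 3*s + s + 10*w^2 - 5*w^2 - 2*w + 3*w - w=-s^2 - 4*s*w + 5*w^2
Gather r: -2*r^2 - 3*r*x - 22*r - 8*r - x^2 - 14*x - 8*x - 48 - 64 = -2*r^2 + r*(-3*x - 30) - x^2 - 22*x - 112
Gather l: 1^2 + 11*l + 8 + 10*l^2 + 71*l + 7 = 10*l^2 + 82*l + 16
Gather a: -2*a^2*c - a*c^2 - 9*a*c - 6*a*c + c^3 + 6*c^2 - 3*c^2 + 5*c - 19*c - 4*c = -2*a^2*c + a*(-c^2 - 15*c) + c^3 + 3*c^2 - 18*c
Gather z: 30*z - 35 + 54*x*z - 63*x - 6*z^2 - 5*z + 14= -63*x - 6*z^2 + z*(54*x + 25) - 21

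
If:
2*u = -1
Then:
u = -1/2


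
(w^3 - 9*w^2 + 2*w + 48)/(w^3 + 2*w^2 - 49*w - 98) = (w^2 - 11*w + 24)/(w^2 - 49)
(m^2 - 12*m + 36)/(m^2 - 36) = (m - 6)/(m + 6)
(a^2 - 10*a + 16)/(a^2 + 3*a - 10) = (a - 8)/(a + 5)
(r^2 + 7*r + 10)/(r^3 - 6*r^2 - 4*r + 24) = (r + 5)/(r^2 - 8*r + 12)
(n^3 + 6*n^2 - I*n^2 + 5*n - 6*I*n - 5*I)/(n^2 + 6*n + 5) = n - I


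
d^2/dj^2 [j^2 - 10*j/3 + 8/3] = 2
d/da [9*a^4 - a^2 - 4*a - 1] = 36*a^3 - 2*a - 4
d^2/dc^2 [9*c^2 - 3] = 18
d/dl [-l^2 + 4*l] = 4 - 2*l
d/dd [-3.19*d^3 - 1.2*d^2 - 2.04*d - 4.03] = -9.57*d^2 - 2.4*d - 2.04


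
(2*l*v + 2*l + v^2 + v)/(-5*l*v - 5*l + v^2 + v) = (2*l + v)/(-5*l + v)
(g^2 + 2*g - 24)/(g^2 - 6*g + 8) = (g + 6)/(g - 2)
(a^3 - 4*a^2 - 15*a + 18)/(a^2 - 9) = (a^2 - 7*a + 6)/(a - 3)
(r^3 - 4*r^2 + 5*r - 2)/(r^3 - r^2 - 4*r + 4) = (r - 1)/(r + 2)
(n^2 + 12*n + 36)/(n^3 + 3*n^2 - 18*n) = (n + 6)/(n*(n - 3))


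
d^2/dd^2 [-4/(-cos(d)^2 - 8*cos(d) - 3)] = 8*(-2*sin(d)^4 + 27*sin(d)^2 + 27*cos(d) - 3*cos(3*d) + 36)/(-sin(d)^2 + 8*cos(d) + 4)^3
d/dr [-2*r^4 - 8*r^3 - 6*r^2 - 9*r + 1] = -8*r^3 - 24*r^2 - 12*r - 9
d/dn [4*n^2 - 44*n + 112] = 8*n - 44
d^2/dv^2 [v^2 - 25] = 2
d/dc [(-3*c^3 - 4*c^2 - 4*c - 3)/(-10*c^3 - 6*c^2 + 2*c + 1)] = (-22*c^4 - 92*c^3 - 131*c^2 - 44*c + 2)/(100*c^6 + 120*c^5 - 4*c^4 - 44*c^3 - 8*c^2 + 4*c + 1)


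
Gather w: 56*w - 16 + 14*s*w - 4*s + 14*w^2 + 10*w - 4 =-4*s + 14*w^2 + w*(14*s + 66) - 20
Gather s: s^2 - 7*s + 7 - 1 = s^2 - 7*s + 6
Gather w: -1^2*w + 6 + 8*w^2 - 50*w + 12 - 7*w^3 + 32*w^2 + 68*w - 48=-7*w^3 + 40*w^2 + 17*w - 30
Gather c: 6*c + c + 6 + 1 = 7*c + 7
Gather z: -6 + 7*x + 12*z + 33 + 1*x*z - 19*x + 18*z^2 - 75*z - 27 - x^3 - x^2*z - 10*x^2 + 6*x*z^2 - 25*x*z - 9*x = -x^3 - 10*x^2 - 21*x + z^2*(6*x + 18) + z*(-x^2 - 24*x - 63)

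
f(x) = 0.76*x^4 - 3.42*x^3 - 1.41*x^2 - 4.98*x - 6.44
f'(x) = 3.04*x^3 - 10.26*x^2 - 2.82*x - 4.98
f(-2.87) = 128.65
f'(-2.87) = -153.26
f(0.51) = -9.75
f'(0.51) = -8.68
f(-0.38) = -4.55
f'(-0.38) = -5.56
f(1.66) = -28.47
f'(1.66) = -24.03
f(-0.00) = -6.44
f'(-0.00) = -4.98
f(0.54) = -10.01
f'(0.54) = -9.02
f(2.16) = -41.70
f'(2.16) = -28.30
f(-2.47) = 77.08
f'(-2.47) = -106.42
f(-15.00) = 49768.51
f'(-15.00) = -12531.18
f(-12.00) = 21519.40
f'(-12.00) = -6701.70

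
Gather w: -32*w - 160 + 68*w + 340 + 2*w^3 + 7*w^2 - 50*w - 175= 2*w^3 + 7*w^2 - 14*w + 5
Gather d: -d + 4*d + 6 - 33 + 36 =3*d + 9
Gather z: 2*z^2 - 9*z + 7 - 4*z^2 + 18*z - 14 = -2*z^2 + 9*z - 7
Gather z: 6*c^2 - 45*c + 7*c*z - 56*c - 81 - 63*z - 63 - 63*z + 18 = 6*c^2 - 101*c + z*(7*c - 126) - 126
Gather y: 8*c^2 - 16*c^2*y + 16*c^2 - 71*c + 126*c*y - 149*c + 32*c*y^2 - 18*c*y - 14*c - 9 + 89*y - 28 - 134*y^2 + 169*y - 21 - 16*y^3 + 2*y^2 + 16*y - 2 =24*c^2 - 234*c - 16*y^3 + y^2*(32*c - 132) + y*(-16*c^2 + 108*c + 274) - 60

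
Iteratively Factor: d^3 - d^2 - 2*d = (d - 2)*(d^2 + d) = d*(d - 2)*(d + 1)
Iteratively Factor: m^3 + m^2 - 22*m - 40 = (m + 4)*(m^2 - 3*m - 10) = (m + 2)*(m + 4)*(m - 5)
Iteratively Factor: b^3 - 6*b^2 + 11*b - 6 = (b - 3)*(b^2 - 3*b + 2) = (b - 3)*(b - 1)*(b - 2)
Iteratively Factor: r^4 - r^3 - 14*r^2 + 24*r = (r + 4)*(r^3 - 5*r^2 + 6*r) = (r - 3)*(r + 4)*(r^2 - 2*r) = (r - 3)*(r - 2)*(r + 4)*(r)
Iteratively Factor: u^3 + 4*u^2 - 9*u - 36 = (u + 4)*(u^2 - 9) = (u + 3)*(u + 4)*(u - 3)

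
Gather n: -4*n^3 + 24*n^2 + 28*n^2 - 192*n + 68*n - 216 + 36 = -4*n^3 + 52*n^2 - 124*n - 180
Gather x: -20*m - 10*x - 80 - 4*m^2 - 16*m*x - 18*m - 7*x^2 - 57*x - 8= -4*m^2 - 38*m - 7*x^2 + x*(-16*m - 67) - 88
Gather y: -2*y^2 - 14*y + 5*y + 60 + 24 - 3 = -2*y^2 - 9*y + 81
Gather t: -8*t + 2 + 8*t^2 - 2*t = 8*t^2 - 10*t + 2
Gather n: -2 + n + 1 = n - 1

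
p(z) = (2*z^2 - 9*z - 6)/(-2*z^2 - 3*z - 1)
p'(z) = (4*z - 9)/(-2*z^2 - 3*z - 1) + (4*z + 3)*(2*z^2 - 9*z - 6)/(-2*z^2 - 3*z - 1)^2 = (-24*z^2 - 28*z - 9)/(4*z^4 + 12*z^3 + 13*z^2 + 6*z + 1)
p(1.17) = 1.90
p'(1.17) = -1.42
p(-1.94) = -7.01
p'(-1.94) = -6.14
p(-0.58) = -1.60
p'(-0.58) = -184.59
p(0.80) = 2.55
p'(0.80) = -2.13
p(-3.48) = -3.35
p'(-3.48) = -0.93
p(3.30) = 0.43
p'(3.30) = -0.34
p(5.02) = 0.01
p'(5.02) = -0.17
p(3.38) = 0.40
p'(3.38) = -0.33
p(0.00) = 6.00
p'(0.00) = -9.00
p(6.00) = -0.13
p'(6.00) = -0.13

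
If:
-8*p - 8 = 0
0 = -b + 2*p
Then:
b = -2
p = -1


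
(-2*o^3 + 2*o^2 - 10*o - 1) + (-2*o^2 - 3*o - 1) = -2*o^3 - 13*o - 2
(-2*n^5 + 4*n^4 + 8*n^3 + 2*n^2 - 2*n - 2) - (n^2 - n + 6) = -2*n^5 + 4*n^4 + 8*n^3 + n^2 - n - 8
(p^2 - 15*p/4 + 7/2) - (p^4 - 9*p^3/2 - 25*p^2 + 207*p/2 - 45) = -p^4 + 9*p^3/2 + 26*p^2 - 429*p/4 + 97/2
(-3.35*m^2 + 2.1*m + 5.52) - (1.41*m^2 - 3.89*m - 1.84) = -4.76*m^2 + 5.99*m + 7.36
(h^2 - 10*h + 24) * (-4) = -4*h^2 + 40*h - 96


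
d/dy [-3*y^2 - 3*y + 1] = -6*y - 3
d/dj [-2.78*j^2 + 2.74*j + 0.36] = 2.74 - 5.56*j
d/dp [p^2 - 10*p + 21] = 2*p - 10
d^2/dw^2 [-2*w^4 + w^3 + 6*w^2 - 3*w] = -24*w^2 + 6*w + 12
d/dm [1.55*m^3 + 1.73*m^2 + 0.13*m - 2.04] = 4.65*m^2 + 3.46*m + 0.13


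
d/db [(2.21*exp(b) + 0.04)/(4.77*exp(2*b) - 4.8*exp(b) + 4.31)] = (-10.5417*exp(2*b) - 0.381600000000001*exp(b) + 9.7171)*exp(b)/(22.7529*exp(4*b) - 45.792*exp(3*b) + 64.1574*exp(2*b) - 41.376*exp(b) + 18.5761)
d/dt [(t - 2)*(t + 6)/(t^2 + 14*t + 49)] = 2*(5*t + 26)/(t^3 + 21*t^2 + 147*t + 343)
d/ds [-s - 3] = -1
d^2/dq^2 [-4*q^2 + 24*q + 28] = -8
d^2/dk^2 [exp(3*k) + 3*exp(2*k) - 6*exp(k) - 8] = (9*exp(2*k) + 12*exp(k) - 6)*exp(k)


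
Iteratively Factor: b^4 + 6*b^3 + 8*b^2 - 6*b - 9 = (b + 3)*(b^3 + 3*b^2 - b - 3) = (b + 3)^2*(b^2 - 1) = (b - 1)*(b + 3)^2*(b + 1)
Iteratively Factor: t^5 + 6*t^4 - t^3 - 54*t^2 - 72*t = (t + 2)*(t^4 + 4*t^3 - 9*t^2 - 36*t) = (t - 3)*(t + 2)*(t^3 + 7*t^2 + 12*t) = (t - 3)*(t + 2)*(t + 4)*(t^2 + 3*t) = (t - 3)*(t + 2)*(t + 3)*(t + 4)*(t)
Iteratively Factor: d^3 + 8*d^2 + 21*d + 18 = (d + 3)*(d^2 + 5*d + 6) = (d + 2)*(d + 3)*(d + 3)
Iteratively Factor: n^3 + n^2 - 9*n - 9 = (n + 1)*(n^2 - 9) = (n + 1)*(n + 3)*(n - 3)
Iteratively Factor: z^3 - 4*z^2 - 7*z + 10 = (z - 5)*(z^2 + z - 2) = (z - 5)*(z - 1)*(z + 2)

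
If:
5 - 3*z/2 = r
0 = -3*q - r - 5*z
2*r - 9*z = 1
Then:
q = -61/24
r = 31/8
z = 3/4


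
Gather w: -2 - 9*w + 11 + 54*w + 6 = 45*w + 15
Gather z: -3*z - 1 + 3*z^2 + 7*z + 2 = 3*z^2 + 4*z + 1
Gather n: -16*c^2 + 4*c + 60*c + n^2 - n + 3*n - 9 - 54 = -16*c^2 + 64*c + n^2 + 2*n - 63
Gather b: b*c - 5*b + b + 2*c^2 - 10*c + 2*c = b*(c - 4) + 2*c^2 - 8*c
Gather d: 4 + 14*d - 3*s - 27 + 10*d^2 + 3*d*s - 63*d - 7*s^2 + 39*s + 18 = 10*d^2 + d*(3*s - 49) - 7*s^2 + 36*s - 5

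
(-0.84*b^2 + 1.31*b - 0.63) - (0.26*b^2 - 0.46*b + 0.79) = -1.1*b^2 + 1.77*b - 1.42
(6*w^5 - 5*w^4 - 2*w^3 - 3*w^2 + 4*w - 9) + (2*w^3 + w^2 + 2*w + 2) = 6*w^5 - 5*w^4 - 2*w^2 + 6*w - 7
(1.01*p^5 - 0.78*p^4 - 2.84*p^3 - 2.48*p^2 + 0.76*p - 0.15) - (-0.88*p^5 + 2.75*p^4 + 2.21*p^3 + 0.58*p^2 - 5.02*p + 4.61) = 1.89*p^5 - 3.53*p^4 - 5.05*p^3 - 3.06*p^2 + 5.78*p - 4.76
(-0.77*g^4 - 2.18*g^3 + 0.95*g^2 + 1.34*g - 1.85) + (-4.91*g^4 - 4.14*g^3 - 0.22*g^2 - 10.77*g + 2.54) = -5.68*g^4 - 6.32*g^3 + 0.73*g^2 - 9.43*g + 0.69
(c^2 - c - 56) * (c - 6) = c^3 - 7*c^2 - 50*c + 336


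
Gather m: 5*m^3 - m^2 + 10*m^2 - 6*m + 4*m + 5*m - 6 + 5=5*m^3 + 9*m^2 + 3*m - 1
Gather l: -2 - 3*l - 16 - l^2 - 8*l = -l^2 - 11*l - 18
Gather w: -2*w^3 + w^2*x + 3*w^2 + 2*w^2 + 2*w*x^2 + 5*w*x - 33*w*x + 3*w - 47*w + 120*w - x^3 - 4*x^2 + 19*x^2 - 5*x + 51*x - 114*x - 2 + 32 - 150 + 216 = -2*w^3 + w^2*(x + 5) + w*(2*x^2 - 28*x + 76) - x^3 + 15*x^2 - 68*x + 96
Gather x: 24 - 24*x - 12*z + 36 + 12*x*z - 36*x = x*(12*z - 60) - 12*z + 60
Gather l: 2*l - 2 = 2*l - 2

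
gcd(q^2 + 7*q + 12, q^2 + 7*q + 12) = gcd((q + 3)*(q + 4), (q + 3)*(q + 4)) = q^2 + 7*q + 12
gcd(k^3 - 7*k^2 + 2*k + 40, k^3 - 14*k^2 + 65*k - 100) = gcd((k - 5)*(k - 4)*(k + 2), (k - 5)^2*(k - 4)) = k^2 - 9*k + 20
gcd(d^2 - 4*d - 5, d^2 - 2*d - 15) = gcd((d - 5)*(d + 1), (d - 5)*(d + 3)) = d - 5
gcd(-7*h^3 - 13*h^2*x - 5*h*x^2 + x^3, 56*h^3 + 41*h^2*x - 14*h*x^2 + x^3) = -7*h^2 - 6*h*x + x^2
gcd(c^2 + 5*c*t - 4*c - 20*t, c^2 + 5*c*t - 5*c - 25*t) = c + 5*t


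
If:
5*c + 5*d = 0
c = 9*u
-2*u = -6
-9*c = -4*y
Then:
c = 27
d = -27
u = 3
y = 243/4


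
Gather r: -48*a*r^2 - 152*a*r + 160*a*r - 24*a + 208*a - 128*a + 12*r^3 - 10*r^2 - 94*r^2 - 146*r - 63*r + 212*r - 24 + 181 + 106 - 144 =56*a + 12*r^3 + r^2*(-48*a - 104) + r*(8*a + 3) + 119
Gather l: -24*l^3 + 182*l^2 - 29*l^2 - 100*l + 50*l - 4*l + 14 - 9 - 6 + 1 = -24*l^3 + 153*l^2 - 54*l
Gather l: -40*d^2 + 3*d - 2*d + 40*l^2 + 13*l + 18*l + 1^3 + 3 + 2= -40*d^2 + d + 40*l^2 + 31*l + 6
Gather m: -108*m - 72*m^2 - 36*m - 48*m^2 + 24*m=-120*m^2 - 120*m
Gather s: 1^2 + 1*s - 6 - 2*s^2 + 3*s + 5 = -2*s^2 + 4*s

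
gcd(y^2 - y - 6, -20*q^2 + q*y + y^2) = 1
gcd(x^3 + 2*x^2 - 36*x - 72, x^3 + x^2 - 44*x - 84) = x^2 + 8*x + 12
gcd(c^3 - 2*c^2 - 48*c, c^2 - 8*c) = c^2 - 8*c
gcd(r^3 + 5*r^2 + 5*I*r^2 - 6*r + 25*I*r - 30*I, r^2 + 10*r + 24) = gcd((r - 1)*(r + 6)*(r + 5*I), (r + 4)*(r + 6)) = r + 6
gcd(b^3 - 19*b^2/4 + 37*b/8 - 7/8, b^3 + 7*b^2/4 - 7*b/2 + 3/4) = b^2 - 5*b/4 + 1/4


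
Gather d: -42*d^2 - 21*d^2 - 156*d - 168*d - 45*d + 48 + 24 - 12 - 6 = -63*d^2 - 369*d + 54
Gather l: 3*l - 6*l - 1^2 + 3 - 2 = -3*l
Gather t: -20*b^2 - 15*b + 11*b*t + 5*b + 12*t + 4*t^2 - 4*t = -20*b^2 - 10*b + 4*t^2 + t*(11*b + 8)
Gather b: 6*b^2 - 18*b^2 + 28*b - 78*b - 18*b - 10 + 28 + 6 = -12*b^2 - 68*b + 24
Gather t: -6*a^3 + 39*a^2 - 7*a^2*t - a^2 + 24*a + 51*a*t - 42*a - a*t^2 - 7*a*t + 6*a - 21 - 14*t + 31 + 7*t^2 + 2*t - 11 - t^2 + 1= -6*a^3 + 38*a^2 - 12*a + t^2*(6 - a) + t*(-7*a^2 + 44*a - 12)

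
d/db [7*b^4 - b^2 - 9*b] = 28*b^3 - 2*b - 9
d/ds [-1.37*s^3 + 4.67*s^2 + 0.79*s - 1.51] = -4.11*s^2 + 9.34*s + 0.79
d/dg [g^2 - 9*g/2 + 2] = 2*g - 9/2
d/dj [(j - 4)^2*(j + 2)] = 3*j*(j - 4)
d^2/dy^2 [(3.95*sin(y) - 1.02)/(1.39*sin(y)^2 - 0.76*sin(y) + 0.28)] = (-7.631795*sin(y)^5 + 3.710188*sin(y)^4 + 21.255046*sin(y)^3 - 13.663796*sin(y)^2 - 2.851496*sin(y) + 1.296784)/(2.685619*sin(y)^6 - 4.405188*sin(y)^5 + 4.031556*sin(y)^4 - 2.213728*sin(y)^3 + 0.812112*sin(y)^2 - 0.178752*sin(y) + 0.021952)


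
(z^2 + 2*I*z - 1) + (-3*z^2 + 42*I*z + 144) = -2*z^2 + 44*I*z + 143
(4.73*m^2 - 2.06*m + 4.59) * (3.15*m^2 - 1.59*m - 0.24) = 14.8995*m^4 - 14.0097*m^3 + 16.5987*m^2 - 6.8037*m - 1.1016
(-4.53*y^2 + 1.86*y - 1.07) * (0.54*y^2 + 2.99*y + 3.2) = -2.4462*y^4 - 12.5403*y^3 - 9.5124*y^2 + 2.7527*y - 3.424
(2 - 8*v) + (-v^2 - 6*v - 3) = -v^2 - 14*v - 1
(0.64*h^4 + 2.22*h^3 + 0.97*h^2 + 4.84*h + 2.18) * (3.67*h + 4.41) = 2.3488*h^5 + 10.9698*h^4 + 13.3501*h^3 + 22.0405*h^2 + 29.345*h + 9.6138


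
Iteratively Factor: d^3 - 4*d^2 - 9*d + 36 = (d + 3)*(d^2 - 7*d + 12) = (d - 4)*(d + 3)*(d - 3)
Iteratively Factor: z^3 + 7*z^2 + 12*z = (z + 4)*(z^2 + 3*z) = z*(z + 4)*(z + 3)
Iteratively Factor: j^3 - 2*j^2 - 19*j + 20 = (j - 1)*(j^2 - j - 20) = (j - 1)*(j + 4)*(j - 5)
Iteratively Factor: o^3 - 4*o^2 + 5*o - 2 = (o - 2)*(o^2 - 2*o + 1) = (o - 2)*(o - 1)*(o - 1)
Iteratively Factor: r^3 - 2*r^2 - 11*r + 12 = (r - 4)*(r^2 + 2*r - 3) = (r - 4)*(r - 1)*(r + 3)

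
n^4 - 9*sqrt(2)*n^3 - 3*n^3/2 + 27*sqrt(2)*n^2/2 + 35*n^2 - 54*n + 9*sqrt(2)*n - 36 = (n - 2)*(n + 1/2)*(n - 6*sqrt(2))*(n - 3*sqrt(2))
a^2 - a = a*(a - 1)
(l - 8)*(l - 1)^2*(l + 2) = l^4 - 8*l^3 - 3*l^2 + 26*l - 16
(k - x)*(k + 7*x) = k^2 + 6*k*x - 7*x^2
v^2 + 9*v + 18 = (v + 3)*(v + 6)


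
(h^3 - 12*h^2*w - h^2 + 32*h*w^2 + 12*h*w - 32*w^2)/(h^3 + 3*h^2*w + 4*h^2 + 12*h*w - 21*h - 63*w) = (h^3 - 12*h^2*w - h^2 + 32*h*w^2 + 12*h*w - 32*w^2)/(h^3 + 3*h^2*w + 4*h^2 + 12*h*w - 21*h - 63*w)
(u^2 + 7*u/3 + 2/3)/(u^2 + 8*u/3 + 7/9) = 3*(u + 2)/(3*u + 7)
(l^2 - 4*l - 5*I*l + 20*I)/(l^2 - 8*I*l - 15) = (l - 4)/(l - 3*I)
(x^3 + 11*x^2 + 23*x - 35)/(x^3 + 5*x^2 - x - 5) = (x + 7)/(x + 1)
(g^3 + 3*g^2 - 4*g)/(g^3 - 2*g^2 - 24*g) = (g - 1)/(g - 6)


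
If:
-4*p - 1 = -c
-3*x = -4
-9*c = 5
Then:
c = -5/9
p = -7/18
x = 4/3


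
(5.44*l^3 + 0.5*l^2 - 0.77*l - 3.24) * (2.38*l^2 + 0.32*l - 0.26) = 12.9472*l^5 + 2.9308*l^4 - 3.087*l^3 - 8.0876*l^2 - 0.8366*l + 0.8424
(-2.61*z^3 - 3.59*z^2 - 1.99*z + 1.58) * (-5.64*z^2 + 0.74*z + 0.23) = 14.7204*z^5 + 18.3162*z^4 + 7.9667*z^3 - 11.2095*z^2 + 0.7115*z + 0.3634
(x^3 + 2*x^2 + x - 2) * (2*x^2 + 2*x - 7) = 2*x^5 + 6*x^4 - x^3 - 16*x^2 - 11*x + 14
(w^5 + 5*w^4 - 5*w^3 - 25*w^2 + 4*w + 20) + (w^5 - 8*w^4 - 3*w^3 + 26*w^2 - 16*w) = 2*w^5 - 3*w^4 - 8*w^3 + w^2 - 12*w + 20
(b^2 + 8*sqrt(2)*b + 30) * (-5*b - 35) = -5*b^3 - 40*sqrt(2)*b^2 - 35*b^2 - 280*sqrt(2)*b - 150*b - 1050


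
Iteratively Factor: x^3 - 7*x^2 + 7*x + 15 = (x + 1)*(x^2 - 8*x + 15) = (x - 3)*(x + 1)*(x - 5)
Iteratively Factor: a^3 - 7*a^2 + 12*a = (a)*(a^2 - 7*a + 12) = a*(a - 3)*(a - 4)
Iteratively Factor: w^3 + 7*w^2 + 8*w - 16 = (w - 1)*(w^2 + 8*w + 16) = (w - 1)*(w + 4)*(w + 4)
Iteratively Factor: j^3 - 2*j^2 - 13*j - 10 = (j - 5)*(j^2 + 3*j + 2) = (j - 5)*(j + 1)*(j + 2)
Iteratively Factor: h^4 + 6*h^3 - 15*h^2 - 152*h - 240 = (h + 4)*(h^3 + 2*h^2 - 23*h - 60) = (h - 5)*(h + 4)*(h^2 + 7*h + 12) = (h - 5)*(h + 4)^2*(h + 3)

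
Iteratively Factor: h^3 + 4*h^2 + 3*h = (h)*(h^2 + 4*h + 3) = h*(h + 1)*(h + 3)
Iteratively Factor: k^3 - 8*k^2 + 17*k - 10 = (k - 5)*(k^2 - 3*k + 2) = (k - 5)*(k - 2)*(k - 1)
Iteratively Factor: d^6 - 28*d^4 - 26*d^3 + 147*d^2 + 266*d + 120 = (d + 1)*(d^5 - d^4 - 27*d^3 + d^2 + 146*d + 120) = (d - 3)*(d + 1)*(d^4 + 2*d^3 - 21*d^2 - 62*d - 40) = (d - 5)*(d - 3)*(d + 1)*(d^3 + 7*d^2 + 14*d + 8) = (d - 5)*(d - 3)*(d + 1)*(d + 4)*(d^2 + 3*d + 2) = (d - 5)*(d - 3)*(d + 1)^2*(d + 4)*(d + 2)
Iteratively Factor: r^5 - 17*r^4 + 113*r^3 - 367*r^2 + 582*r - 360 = (r - 4)*(r^4 - 13*r^3 + 61*r^2 - 123*r + 90) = (r - 4)*(r - 3)*(r^3 - 10*r^2 + 31*r - 30) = (r - 5)*(r - 4)*(r - 3)*(r^2 - 5*r + 6) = (r - 5)*(r - 4)*(r - 3)^2*(r - 2)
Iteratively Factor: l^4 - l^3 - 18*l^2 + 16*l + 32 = (l - 4)*(l^3 + 3*l^2 - 6*l - 8) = (l - 4)*(l + 4)*(l^2 - l - 2) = (l - 4)*(l - 2)*(l + 4)*(l + 1)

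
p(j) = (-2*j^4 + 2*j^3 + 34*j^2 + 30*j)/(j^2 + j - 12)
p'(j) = (-2*j - 1)*(-2*j^4 + 2*j^3 + 34*j^2 + 30*j)/(j^2 + j - 12)^2 + (-8*j^3 + 6*j^2 + 68*j + 30)/(j^2 + j - 12)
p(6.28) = -32.21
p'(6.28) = -25.24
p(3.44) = 93.75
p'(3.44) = -222.83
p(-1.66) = -1.79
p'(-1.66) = 3.11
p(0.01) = -0.03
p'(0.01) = -2.56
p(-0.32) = 0.51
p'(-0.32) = -0.73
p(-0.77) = 0.37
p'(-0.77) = 1.23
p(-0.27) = 0.46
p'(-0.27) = -0.99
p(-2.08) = -3.00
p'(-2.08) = 2.36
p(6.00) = -25.20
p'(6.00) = -24.88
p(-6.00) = -110.00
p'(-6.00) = 19.78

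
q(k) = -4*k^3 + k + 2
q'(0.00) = 1.00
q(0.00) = 2.00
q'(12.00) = -1727.00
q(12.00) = -6898.00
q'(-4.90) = -287.12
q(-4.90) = 467.70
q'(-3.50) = -146.00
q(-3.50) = 170.00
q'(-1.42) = -23.20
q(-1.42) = 12.03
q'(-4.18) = -208.67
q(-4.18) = 289.96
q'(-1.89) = -41.87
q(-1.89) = 27.12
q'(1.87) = -40.96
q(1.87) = -22.29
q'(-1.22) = -16.86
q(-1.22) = 8.04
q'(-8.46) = -857.86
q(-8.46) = 2415.52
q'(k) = 1 - 12*k^2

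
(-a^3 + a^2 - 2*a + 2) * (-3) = 3*a^3 - 3*a^2 + 6*a - 6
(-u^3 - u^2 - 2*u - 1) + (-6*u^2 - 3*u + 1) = -u^3 - 7*u^2 - 5*u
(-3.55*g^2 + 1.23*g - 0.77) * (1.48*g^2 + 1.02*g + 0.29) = -5.254*g^4 - 1.8006*g^3 - 0.9145*g^2 - 0.4287*g - 0.2233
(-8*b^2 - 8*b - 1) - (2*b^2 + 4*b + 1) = -10*b^2 - 12*b - 2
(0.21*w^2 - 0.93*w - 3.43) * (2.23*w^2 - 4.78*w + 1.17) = 0.4683*w^4 - 3.0777*w^3 - 2.9578*w^2 + 15.3073*w - 4.0131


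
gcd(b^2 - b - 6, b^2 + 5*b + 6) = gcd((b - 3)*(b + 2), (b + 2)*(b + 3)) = b + 2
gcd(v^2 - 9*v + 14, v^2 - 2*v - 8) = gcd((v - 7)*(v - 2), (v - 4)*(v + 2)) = 1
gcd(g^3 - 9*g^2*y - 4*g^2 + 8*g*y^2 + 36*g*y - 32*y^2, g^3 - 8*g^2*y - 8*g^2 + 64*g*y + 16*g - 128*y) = -g^2 + 8*g*y + 4*g - 32*y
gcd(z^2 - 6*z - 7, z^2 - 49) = z - 7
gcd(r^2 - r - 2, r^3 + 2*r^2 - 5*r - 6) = r^2 - r - 2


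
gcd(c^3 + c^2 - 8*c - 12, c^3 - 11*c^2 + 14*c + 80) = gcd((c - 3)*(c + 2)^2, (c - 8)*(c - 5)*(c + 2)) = c + 2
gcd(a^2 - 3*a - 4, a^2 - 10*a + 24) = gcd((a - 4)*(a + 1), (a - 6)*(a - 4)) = a - 4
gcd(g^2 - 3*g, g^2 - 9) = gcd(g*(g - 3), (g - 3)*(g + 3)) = g - 3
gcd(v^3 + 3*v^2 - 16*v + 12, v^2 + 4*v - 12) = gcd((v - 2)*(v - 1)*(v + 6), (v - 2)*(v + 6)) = v^2 + 4*v - 12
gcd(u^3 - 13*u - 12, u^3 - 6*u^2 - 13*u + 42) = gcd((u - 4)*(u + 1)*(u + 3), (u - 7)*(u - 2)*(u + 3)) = u + 3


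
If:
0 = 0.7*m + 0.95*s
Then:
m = -1.35714285714286*s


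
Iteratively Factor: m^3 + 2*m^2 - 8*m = (m)*(m^2 + 2*m - 8) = m*(m - 2)*(m + 4)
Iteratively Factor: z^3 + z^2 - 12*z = (z + 4)*(z^2 - 3*z) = (z - 3)*(z + 4)*(z)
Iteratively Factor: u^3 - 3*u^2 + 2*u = (u - 1)*(u^2 - 2*u) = (u - 2)*(u - 1)*(u)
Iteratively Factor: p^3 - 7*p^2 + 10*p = (p)*(p^2 - 7*p + 10) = p*(p - 5)*(p - 2)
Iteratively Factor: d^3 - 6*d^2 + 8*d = (d)*(d^2 - 6*d + 8) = d*(d - 4)*(d - 2)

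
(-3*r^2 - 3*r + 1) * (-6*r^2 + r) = 18*r^4 + 15*r^3 - 9*r^2 + r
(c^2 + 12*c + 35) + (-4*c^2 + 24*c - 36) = -3*c^2 + 36*c - 1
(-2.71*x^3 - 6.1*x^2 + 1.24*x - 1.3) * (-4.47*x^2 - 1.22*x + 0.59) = 12.1137*x^5 + 30.5732*x^4 + 0.300299999999999*x^3 + 0.6992*x^2 + 2.3176*x - 0.767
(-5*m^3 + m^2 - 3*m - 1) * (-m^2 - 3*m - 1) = 5*m^5 + 14*m^4 + 5*m^3 + 9*m^2 + 6*m + 1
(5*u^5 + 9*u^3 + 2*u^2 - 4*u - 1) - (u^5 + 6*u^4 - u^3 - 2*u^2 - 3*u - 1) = 4*u^5 - 6*u^4 + 10*u^3 + 4*u^2 - u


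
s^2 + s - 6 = (s - 2)*(s + 3)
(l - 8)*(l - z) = l^2 - l*z - 8*l + 8*z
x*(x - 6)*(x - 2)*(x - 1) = x^4 - 9*x^3 + 20*x^2 - 12*x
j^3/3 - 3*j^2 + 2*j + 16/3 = (j/3 + 1/3)*(j - 8)*(j - 2)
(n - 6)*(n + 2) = n^2 - 4*n - 12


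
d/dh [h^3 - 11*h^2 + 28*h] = 3*h^2 - 22*h + 28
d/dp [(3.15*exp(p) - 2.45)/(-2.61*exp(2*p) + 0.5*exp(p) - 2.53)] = (8.2215*exp(2*p) - 12.789*exp(p) - 6.7445)*exp(p)/(6.8121*exp(4*p) - 2.61*exp(3*p) + 13.4566*exp(2*p) - 2.53*exp(p) + 6.4009)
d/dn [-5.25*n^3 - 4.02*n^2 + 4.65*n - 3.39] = -15.75*n^2 - 8.04*n + 4.65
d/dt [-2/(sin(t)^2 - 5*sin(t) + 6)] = 2*(2*sin(t) - 5)*cos(t)/(sin(t)^2 - 5*sin(t) + 6)^2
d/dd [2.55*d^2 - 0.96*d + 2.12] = 5.1*d - 0.96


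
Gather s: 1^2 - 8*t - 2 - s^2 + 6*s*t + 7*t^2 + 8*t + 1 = -s^2 + 6*s*t + 7*t^2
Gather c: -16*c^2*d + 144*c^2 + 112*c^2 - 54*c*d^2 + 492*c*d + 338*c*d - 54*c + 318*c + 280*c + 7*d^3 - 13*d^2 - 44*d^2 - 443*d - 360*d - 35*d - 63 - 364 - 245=c^2*(256 - 16*d) + c*(-54*d^2 + 830*d + 544) + 7*d^3 - 57*d^2 - 838*d - 672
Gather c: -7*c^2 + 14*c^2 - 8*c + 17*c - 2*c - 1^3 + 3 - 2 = 7*c^2 + 7*c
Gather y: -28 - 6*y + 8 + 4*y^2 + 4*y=4*y^2 - 2*y - 20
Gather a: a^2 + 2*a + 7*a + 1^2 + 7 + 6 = a^2 + 9*a + 14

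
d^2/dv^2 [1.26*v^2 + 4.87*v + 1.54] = 2.52000000000000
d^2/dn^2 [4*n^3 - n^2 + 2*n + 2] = 24*n - 2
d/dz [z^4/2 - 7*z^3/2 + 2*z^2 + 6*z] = 2*z^3 - 21*z^2/2 + 4*z + 6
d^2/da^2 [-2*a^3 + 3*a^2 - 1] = 6 - 12*a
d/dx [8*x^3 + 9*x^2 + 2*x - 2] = 24*x^2 + 18*x + 2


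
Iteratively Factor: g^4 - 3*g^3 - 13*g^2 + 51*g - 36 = (g - 3)*(g^3 - 13*g + 12) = (g - 3)*(g + 4)*(g^2 - 4*g + 3) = (g - 3)*(g - 1)*(g + 4)*(g - 3)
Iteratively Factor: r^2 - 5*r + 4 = (r - 4)*(r - 1)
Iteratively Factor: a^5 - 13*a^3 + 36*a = (a + 2)*(a^4 - 2*a^3 - 9*a^2 + 18*a) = a*(a + 2)*(a^3 - 2*a^2 - 9*a + 18) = a*(a + 2)*(a + 3)*(a^2 - 5*a + 6) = a*(a - 2)*(a + 2)*(a + 3)*(a - 3)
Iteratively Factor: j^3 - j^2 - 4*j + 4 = (j + 2)*(j^2 - 3*j + 2) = (j - 2)*(j + 2)*(j - 1)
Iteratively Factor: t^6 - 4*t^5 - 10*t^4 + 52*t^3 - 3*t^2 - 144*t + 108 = (t - 2)*(t^5 - 2*t^4 - 14*t^3 + 24*t^2 + 45*t - 54) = (t - 3)*(t - 2)*(t^4 + t^3 - 11*t^2 - 9*t + 18) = (t - 3)*(t - 2)*(t + 3)*(t^3 - 2*t^2 - 5*t + 6) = (t - 3)^2*(t - 2)*(t + 3)*(t^2 + t - 2) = (t - 3)^2*(t - 2)*(t + 2)*(t + 3)*(t - 1)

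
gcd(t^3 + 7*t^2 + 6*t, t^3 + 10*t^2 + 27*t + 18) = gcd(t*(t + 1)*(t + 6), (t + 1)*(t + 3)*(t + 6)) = t^2 + 7*t + 6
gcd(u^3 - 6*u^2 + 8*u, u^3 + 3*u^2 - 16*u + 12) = u - 2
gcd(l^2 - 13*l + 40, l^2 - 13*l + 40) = l^2 - 13*l + 40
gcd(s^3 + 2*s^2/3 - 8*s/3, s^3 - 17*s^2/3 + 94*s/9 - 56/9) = s - 4/3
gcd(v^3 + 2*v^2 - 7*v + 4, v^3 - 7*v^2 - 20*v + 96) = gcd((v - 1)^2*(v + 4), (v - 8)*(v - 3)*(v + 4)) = v + 4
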